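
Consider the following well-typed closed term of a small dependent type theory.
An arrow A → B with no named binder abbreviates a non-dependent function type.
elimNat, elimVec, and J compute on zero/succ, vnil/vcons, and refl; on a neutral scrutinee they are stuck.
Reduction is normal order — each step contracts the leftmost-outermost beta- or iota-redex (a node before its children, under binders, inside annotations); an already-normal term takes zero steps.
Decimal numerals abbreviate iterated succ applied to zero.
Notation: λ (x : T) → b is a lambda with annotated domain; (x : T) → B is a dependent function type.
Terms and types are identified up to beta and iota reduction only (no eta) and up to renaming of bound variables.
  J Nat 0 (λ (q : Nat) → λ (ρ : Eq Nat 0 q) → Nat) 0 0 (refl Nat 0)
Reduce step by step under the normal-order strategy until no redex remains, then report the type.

normal-order reduction sequence:
  J Nat 0 (λ (q : Nat) → λ (ρ : Eq Nat 0 q) → Nat) 0 0 (refl Nat 0)
  ~> 0
the term's type:
  Nat


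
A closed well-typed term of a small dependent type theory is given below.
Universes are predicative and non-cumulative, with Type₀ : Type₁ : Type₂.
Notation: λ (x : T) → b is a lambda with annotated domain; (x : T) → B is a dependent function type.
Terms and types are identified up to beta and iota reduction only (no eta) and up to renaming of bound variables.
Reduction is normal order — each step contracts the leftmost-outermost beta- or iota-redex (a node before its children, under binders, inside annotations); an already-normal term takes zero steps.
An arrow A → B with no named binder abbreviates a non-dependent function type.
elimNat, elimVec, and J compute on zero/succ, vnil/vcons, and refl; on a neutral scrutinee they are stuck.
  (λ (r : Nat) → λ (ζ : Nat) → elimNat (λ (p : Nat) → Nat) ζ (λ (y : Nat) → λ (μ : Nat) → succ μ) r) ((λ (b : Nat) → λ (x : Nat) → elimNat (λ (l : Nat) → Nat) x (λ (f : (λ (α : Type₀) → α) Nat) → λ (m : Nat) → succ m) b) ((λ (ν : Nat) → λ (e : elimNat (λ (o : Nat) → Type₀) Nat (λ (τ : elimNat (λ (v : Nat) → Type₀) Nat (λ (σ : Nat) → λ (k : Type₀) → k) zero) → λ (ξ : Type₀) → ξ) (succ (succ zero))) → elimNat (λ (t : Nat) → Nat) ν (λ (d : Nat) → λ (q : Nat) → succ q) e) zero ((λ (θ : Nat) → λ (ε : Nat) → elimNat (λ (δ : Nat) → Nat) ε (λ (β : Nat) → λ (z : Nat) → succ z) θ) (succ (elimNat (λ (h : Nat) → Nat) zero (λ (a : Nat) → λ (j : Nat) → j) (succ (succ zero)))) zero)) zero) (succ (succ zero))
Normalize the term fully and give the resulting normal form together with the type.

resulting normal form:
  succ (succ (succ zero))
the term's type:
  Nat
observation: normalization takes exactly 32 steps under the normal-order strategy.


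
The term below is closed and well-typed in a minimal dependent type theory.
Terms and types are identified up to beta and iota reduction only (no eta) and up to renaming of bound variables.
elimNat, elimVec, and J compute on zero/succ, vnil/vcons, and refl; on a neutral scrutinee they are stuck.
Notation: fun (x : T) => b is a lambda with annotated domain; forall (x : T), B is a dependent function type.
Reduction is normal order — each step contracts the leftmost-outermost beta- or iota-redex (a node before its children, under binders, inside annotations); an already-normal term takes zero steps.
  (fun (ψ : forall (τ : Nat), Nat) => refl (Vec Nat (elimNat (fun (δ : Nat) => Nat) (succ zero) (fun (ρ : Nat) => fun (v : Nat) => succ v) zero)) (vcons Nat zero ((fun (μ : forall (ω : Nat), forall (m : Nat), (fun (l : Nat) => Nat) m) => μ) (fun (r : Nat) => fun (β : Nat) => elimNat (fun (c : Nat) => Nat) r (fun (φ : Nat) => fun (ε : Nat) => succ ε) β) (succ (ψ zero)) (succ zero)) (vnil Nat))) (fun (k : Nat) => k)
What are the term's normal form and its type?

normal form:
  refl (Vec Nat (succ zero)) (vcons Nat zero (succ (succ zero)) (vnil Nat))
the term's type:
  Eq (Vec Nat (succ zero)) (vcons Nat zero (succ (succ zero)) (vnil Nat)) (vcons Nat zero (succ (succ zero)) (vnil Nat))


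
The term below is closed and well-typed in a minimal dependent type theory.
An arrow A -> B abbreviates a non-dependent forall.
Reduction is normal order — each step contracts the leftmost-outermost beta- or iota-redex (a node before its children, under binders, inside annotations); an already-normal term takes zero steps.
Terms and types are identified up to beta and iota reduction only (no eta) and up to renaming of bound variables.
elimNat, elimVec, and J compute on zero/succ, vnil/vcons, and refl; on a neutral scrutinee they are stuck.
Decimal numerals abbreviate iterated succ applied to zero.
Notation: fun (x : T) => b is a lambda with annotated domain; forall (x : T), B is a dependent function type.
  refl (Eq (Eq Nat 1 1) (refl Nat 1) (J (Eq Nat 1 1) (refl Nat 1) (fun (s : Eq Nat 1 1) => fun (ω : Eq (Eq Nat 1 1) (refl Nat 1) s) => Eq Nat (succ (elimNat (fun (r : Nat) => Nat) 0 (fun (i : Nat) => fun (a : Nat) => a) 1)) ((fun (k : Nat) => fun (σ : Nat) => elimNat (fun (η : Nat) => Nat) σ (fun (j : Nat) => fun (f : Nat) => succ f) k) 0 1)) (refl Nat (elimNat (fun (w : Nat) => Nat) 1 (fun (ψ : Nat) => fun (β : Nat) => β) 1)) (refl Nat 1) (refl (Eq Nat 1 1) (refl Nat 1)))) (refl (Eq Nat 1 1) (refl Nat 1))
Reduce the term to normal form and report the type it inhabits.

reduced normal form:
  refl (Eq (Eq Nat 1 1) (refl Nat 1) (refl Nat 1)) (refl (Eq Nat 1 1) (refl Nat 1))
type:
  Eq (Eq (Eq Nat 1 1) (refl Nat 1) (refl Nat 1)) (refl (Eq Nat 1 1) (refl Nat 1)) (refl (Eq Nat 1 1) (refl Nat 1))


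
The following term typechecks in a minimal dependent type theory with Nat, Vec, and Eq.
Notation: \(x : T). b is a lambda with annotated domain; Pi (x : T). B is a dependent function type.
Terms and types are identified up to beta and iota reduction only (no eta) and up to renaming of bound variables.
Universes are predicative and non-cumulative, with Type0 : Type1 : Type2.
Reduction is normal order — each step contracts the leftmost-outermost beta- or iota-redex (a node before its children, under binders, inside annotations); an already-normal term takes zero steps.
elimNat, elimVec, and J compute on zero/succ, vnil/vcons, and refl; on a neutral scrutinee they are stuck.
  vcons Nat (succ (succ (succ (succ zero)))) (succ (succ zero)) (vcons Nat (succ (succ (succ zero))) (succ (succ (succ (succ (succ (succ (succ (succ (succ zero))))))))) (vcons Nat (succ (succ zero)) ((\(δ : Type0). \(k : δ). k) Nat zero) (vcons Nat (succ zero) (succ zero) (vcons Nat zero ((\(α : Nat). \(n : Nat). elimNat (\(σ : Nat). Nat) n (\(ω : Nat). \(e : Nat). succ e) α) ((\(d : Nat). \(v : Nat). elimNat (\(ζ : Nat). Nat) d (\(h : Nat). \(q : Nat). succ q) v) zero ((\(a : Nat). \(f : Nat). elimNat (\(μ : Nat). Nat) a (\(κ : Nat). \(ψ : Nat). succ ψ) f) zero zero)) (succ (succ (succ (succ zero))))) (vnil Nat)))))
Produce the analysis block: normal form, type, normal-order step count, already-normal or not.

normal form:
  vcons Nat (succ (succ (succ (succ zero)))) (succ (succ zero)) (vcons Nat (succ (succ (succ zero))) (succ (succ (succ (succ (succ (succ (succ (succ (succ zero))))))))) (vcons Nat (succ (succ zero)) zero (vcons Nat (succ zero) (succ zero) (vcons Nat zero (succ (succ (succ (succ zero)))) (vnil Nat)))))
inferred type:
  Vec Nat (succ (succ (succ (succ (succ zero)))))
reduction steps (normal order): 11
already normal: no
first contracted redex: a beta-redex


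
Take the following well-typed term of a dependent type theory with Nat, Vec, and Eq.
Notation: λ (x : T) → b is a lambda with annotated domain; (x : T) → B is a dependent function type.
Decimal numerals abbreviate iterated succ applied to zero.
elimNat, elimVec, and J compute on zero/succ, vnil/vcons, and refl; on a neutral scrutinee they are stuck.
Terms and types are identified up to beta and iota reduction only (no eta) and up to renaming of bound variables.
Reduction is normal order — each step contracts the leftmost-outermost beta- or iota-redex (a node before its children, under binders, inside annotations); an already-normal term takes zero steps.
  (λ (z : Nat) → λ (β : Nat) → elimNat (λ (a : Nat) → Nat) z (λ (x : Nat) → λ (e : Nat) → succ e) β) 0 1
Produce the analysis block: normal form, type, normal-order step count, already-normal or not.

reduced normal form:
  1
inferred type:
  Nat
steps to reach normal form (normal order): 6
already normal: no
first redex: a beta-redex


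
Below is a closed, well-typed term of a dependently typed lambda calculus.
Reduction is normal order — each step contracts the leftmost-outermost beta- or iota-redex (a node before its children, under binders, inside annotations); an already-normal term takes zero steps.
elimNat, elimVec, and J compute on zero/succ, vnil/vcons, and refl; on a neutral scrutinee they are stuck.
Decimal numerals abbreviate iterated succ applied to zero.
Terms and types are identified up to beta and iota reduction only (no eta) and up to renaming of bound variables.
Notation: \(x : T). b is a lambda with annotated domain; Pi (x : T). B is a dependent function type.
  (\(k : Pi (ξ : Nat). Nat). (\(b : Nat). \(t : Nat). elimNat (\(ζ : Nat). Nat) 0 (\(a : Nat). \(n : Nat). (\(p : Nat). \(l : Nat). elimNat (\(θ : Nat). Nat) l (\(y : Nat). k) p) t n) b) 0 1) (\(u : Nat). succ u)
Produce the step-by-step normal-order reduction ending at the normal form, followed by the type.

normal-order reduction sequence:
  (\(k : Pi (ξ : Nat). Nat). (\(b : Nat). \(t : Nat). elimNat (\(ζ : Nat). Nat) 0 (\(a : Nat). \(n : Nat). (\(p : Nat). \(l : Nat). elimNat (\(θ : Nat). Nat) l (\(y : Nat). k) p) t n) b) 0 1) (\(u : Nat). succ u)
  ~> (\(k : Nat). \(ξ : Nat). elimNat (\(b : Nat). Nat) 0 (\(t : Nat). \(ζ : Nat). (\(a : Nat). \(n : Nat). elimNat (\(p : Nat). Nat) n (\(l : Nat). \(θ : Nat). succ θ) a) ξ ζ) k) 0 1
  ~> (\(k : Nat). elimNat (\(ξ : Nat). Nat) 0 (\(b : Nat). \(t : Nat). (\(ζ : Nat). \(a : Nat). elimNat (\(n : Nat). Nat) a (\(p : Nat). \(l : Nat). succ l) ζ) k t) 0) 1
  ~> elimNat (\(k : Nat). Nat) 0 (\(ξ : Nat). \(b : Nat). (\(t : Nat). \(ζ : Nat). elimNat (\(a : Nat). Nat) ζ (\(n : Nat). \(p : Nat). succ p) t) 1 b) 0
  ~> 0
the term's type:
  Nat


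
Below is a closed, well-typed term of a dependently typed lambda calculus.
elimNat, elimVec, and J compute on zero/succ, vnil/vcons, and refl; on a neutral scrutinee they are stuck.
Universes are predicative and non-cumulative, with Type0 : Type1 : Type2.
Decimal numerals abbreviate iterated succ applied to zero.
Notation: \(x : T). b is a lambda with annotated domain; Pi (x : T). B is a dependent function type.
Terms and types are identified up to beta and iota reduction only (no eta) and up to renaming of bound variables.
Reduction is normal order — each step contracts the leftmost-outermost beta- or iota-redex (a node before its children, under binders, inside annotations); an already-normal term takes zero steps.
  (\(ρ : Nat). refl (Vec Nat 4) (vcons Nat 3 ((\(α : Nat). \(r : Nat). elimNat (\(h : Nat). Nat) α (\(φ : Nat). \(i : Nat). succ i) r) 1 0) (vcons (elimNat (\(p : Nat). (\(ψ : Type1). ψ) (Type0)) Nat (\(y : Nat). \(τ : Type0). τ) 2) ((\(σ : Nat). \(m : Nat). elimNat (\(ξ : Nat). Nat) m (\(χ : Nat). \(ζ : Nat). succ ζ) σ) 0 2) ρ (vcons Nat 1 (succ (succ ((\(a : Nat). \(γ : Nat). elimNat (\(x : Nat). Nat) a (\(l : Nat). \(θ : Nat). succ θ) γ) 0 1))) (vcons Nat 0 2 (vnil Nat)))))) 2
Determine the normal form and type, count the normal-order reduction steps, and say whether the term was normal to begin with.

resulting normal form:
  refl (Vec Nat 4) (vcons Nat 3 1 (vcons Nat 2 2 (vcons Nat 1 3 (vcons Nat 0 2 (vnil Nat)))))
type:
  Eq (Vec Nat 4) (vcons Nat 3 1 (vcons Nat 2 2 (vcons Nat 1 3 (vcons Nat 0 2 (vnil Nat))))) (vcons Nat 3 1 (vcons Nat 2 2 (vcons Nat 1 3 (vcons Nat 0 2 (vnil Nat)))))
reduction steps (normal order): 20
already normal: no
first contracted redex: a beta-redex


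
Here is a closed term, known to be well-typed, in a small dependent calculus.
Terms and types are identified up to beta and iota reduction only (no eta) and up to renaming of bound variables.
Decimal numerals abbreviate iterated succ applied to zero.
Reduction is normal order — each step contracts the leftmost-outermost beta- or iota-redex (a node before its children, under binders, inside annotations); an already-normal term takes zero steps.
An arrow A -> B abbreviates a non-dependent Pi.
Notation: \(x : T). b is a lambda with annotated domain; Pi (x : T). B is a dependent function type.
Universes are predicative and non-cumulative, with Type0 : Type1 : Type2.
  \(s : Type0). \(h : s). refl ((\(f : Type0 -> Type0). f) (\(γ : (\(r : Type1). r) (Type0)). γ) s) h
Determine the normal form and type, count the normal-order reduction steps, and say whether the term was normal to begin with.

resulting normal form:
  \(s : Type0). \(h : s). refl s h
inferred type:
  Pi (s : Type0). Pi (h : s). Eq s h h
normal-order step count: 2
started in normal form: no
first redex: a beta-redex


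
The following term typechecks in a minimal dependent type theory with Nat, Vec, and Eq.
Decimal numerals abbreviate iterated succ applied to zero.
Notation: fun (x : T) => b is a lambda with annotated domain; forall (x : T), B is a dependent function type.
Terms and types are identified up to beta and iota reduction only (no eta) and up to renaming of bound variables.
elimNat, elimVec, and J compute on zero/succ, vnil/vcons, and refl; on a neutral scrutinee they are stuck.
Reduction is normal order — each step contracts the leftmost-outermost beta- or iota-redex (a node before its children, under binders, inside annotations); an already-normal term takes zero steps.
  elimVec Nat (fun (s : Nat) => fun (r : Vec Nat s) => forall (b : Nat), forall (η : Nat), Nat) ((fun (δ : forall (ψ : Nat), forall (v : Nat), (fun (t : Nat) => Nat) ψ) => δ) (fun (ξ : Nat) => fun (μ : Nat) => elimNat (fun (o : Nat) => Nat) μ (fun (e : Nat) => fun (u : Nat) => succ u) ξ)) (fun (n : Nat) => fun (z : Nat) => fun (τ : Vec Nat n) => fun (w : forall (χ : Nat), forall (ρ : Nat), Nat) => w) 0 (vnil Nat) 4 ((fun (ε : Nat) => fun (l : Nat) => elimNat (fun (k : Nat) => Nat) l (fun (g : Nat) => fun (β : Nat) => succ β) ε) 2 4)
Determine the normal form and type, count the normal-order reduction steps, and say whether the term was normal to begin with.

resulting normal form:
  10
inferred type:
  Nat
reduction steps (normal order): 26
started in normal form: no
first contracted redex: an elimVec iota-redex


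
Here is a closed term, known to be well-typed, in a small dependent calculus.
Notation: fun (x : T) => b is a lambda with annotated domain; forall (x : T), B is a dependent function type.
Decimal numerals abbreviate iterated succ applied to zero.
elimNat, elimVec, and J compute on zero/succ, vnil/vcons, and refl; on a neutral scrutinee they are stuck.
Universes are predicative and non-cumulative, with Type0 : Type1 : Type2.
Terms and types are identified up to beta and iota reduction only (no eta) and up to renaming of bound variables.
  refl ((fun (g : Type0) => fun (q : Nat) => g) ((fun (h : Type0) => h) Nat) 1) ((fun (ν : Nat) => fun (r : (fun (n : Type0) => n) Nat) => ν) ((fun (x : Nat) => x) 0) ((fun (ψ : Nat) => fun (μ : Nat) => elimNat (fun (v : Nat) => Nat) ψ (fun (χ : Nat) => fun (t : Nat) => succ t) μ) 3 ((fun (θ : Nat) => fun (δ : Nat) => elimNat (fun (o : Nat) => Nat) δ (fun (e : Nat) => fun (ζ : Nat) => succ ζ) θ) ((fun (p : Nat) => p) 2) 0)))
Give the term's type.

type:
  Eq Nat 0 0


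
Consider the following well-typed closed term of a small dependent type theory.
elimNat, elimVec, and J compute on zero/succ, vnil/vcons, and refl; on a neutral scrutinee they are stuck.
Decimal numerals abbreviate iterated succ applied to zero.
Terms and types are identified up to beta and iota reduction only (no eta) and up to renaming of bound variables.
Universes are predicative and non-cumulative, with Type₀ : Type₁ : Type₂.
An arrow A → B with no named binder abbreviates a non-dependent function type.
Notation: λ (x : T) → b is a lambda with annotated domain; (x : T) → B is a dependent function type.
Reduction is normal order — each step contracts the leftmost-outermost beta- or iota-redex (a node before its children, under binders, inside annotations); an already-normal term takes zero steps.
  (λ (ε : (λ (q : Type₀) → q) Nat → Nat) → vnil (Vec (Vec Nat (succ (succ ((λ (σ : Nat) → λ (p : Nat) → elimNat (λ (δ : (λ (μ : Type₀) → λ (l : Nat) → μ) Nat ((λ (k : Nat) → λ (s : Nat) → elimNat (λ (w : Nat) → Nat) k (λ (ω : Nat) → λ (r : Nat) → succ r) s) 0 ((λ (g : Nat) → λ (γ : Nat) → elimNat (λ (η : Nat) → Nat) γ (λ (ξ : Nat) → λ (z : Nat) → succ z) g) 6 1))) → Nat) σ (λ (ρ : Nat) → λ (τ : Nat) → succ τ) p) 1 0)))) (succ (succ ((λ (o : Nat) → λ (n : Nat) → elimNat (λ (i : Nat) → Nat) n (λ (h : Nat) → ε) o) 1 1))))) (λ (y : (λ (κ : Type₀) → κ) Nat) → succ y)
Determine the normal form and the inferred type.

normal form:
  vnil (Vec (Vec Nat 3) 4)
the term's type:
  Vec (Vec (Vec Nat 3) 4) 0
observation: contracting a beta-redex first, the term normalizes in 10 steps.


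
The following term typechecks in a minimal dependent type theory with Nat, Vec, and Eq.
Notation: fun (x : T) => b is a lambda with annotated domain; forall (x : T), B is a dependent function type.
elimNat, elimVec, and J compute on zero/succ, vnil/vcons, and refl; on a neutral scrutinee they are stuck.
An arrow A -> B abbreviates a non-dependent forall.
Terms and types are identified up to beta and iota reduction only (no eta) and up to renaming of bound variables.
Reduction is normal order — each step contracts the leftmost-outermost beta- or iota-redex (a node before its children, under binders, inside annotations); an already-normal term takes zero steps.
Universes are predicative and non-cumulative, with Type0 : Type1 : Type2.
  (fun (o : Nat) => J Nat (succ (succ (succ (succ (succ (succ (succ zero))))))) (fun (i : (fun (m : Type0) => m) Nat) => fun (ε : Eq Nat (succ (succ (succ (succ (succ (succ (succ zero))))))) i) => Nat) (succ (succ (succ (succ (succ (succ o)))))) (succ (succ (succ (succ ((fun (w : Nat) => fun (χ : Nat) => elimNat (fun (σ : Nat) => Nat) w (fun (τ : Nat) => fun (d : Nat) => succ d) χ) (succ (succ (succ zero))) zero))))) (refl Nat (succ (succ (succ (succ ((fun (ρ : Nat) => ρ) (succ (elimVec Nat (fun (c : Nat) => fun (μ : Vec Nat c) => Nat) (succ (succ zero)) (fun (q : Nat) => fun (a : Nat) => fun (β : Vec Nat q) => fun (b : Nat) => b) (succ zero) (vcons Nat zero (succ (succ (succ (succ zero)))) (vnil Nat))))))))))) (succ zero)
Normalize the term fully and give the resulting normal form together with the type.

reduced normal form:
  succ (succ (succ (succ (succ (succ (succ zero))))))
type:
  Nat
observation: reduction starts at a beta-redex, and 2 normal-order steps reach the normal form.


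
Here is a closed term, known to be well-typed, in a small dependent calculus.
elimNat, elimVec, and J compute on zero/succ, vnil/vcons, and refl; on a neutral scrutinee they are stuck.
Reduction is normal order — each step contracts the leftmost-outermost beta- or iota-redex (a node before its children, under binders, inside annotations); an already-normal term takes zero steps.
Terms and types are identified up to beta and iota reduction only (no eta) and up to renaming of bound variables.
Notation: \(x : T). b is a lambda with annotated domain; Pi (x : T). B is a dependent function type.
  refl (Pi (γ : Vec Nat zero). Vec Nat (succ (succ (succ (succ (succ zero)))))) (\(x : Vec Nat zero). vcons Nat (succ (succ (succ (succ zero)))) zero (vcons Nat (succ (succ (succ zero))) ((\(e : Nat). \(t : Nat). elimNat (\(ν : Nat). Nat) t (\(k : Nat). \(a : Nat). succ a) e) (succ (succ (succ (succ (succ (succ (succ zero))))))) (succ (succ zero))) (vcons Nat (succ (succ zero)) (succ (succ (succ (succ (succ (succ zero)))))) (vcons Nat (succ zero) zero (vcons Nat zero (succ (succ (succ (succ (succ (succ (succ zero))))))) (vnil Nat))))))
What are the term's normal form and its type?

normal form:
  refl (Pi (γ : Vec Nat zero). Vec Nat (succ (succ (succ (succ (succ zero)))))) (\(x : Vec Nat zero). vcons Nat (succ (succ (succ (succ zero)))) zero (vcons Nat (succ (succ (succ zero))) (succ (succ (succ (succ (succ (succ (succ (succ (succ zero))))))))) (vcons Nat (succ (succ zero)) (succ (succ (succ (succ (succ (succ zero)))))) (vcons Nat (succ zero) zero (vcons Nat zero (succ (succ (succ (succ (succ (succ (succ zero))))))) (vnil Nat))))))
type:
  Eq (Pi (γ : Vec Nat zero). Vec Nat (succ (succ (succ (succ (succ zero)))))) (\(x : Vec Nat zero). vcons Nat (succ (succ (succ (succ zero)))) zero (vcons Nat (succ (succ (succ zero))) (succ (succ (succ (succ (succ (succ (succ (succ (succ zero))))))))) (vcons Nat (succ (succ zero)) (succ (succ (succ (succ (succ (succ zero)))))) (vcons Nat (succ zero) zero (vcons Nat zero (succ (succ (succ (succ (succ (succ (succ zero))))))) (vnil Nat)))))) (\(e : Vec Nat zero). vcons Nat (succ (succ (succ (succ zero)))) zero (vcons Nat (succ (succ (succ zero))) (succ (succ (succ (succ (succ (succ (succ (succ (succ zero))))))))) (vcons Nat (succ (succ zero)) (succ (succ (succ (succ (succ (succ zero)))))) (vcons Nat (succ zero) zero (vcons Nat zero (succ (succ (succ (succ (succ (succ (succ zero))))))) (vnil Nat))))))
observation: normalization takes exactly 24 steps under the normal-order strategy.


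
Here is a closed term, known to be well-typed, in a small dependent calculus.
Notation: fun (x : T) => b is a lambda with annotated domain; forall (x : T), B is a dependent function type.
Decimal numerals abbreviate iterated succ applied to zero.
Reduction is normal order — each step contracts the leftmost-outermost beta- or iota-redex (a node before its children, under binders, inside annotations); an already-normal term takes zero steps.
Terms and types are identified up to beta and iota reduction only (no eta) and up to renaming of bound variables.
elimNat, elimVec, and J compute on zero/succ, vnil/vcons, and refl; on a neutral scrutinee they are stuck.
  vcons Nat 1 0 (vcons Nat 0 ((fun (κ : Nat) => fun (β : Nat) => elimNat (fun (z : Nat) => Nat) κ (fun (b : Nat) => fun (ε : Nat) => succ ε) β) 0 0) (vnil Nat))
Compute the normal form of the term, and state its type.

reduced normal form:
  vcons Nat 1 0 (vcons Nat 0 0 (vnil Nat))
type:
  Vec Nat 2
observation: 3 normal-order steps separate the term from its normal form.


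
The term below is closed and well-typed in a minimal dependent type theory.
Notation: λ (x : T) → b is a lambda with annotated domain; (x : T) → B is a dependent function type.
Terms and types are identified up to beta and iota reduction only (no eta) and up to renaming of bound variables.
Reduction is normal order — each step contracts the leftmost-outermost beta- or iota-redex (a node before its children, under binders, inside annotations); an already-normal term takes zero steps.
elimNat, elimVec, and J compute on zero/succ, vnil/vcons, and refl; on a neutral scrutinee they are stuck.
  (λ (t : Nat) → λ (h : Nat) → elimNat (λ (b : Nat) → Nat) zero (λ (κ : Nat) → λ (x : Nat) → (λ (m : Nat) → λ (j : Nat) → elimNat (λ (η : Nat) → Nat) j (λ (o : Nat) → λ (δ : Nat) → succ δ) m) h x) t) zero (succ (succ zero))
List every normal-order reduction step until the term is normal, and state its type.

normal-order reduction sequence:
  (λ (t : Nat) → λ (h : Nat) → elimNat (λ (b : Nat) → Nat) zero (λ (κ : Nat) → λ (x : Nat) → (λ (m : Nat) → λ (j : Nat) → elimNat (λ (η : Nat) → Nat) j (λ (o : Nat) → λ (δ : Nat) → succ δ) m) h x) t) zero (succ (succ zero))
  ~> (λ (t : Nat) → elimNat (λ (h : Nat) → Nat) zero (λ (b : Nat) → λ (κ : Nat) → (λ (x : Nat) → λ (m : Nat) → elimNat (λ (j : Nat) → Nat) m (λ (η : Nat) → λ (o : Nat) → succ o) x) t κ) zero) (succ (succ zero))
  ~> elimNat (λ (t : Nat) → Nat) zero (λ (h : Nat) → λ (b : Nat) → (λ (κ : Nat) → λ (x : Nat) → elimNat (λ (m : Nat) → Nat) x (λ (j : Nat) → λ (η : Nat) → succ η) κ) (succ (succ zero)) b) zero
  ~> zero
type:
  Nat


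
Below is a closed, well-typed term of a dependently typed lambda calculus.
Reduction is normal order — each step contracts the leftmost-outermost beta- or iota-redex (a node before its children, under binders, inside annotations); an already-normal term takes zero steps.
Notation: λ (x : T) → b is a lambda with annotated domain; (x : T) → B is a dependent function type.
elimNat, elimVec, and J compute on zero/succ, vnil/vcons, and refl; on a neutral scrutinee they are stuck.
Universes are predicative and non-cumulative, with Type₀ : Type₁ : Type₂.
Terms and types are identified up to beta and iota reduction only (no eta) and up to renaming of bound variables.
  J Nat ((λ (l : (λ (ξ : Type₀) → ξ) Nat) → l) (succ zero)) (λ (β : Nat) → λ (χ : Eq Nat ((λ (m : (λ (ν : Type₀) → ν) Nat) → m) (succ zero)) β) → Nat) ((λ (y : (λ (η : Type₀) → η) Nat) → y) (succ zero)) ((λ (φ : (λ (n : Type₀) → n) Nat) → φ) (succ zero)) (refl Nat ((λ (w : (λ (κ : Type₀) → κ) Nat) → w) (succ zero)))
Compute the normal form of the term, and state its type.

normal form:
  succ zero
the term's type:
  Nat
observation: normalization takes exactly 2 steps under the normal-order strategy.


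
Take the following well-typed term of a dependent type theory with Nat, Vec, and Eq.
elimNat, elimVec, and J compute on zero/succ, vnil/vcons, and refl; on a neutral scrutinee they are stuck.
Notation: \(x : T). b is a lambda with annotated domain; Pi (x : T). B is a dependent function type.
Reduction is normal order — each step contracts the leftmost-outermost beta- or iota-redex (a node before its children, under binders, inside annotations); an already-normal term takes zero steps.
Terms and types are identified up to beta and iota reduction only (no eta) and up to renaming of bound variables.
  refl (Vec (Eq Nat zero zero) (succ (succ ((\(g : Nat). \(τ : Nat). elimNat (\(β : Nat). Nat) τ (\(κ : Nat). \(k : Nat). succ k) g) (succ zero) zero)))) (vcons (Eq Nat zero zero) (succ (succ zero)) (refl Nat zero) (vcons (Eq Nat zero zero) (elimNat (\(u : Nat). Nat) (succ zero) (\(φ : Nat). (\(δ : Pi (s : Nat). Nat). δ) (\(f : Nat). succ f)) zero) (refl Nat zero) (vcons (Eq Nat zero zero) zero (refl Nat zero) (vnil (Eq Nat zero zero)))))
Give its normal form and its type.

reduced normal form:
  refl (Vec (Eq Nat zero zero) (succ (succ (succ zero)))) (vcons (Eq Nat zero zero) (succ (succ zero)) (refl Nat zero) (vcons (Eq Nat zero zero) (succ zero) (refl Nat zero) (vcons (Eq Nat zero zero) zero (refl Nat zero) (vnil (Eq Nat zero zero)))))
the term's type:
  Eq (Vec (Eq Nat zero zero) (succ (succ (succ zero)))) (vcons (Eq Nat zero zero) (succ (succ zero)) (refl Nat zero) (vcons (Eq Nat zero zero) (succ zero) (refl Nat zero) (vcons (Eq Nat zero zero) zero (refl Nat zero) (vnil (Eq Nat zero zero))))) (vcons (Eq Nat zero zero) (succ (succ zero)) (refl Nat zero) (vcons (Eq Nat zero zero) (succ zero) (refl Nat zero) (vcons (Eq Nat zero zero) zero (refl Nat zero) (vnil (Eq Nat zero zero)))))


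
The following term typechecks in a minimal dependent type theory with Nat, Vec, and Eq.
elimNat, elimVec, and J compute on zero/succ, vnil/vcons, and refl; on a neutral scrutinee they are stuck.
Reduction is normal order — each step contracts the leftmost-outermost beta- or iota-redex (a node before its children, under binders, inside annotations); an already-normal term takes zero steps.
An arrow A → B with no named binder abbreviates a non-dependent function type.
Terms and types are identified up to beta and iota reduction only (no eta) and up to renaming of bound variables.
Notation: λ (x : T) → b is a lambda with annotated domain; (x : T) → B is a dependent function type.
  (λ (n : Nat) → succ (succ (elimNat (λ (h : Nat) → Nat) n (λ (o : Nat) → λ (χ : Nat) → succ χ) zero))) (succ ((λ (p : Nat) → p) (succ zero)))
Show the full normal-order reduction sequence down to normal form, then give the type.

normal-order reduction sequence:
  (λ (n : Nat) → succ (succ (elimNat (λ (h : Nat) → Nat) n (λ (o : Nat) → λ (χ : Nat) → succ χ) zero))) (succ ((λ (p : Nat) → p) (succ zero)))
  ~> succ (succ (elimNat (λ (n : Nat) → Nat) (succ ((λ (h : Nat) → h) (succ zero))) (λ (o : Nat) → λ (χ : Nat) → succ χ) zero))
  ~> succ (succ (succ ((λ (n : Nat) → n) (succ zero))))
  ~> succ (succ (succ (succ zero)))
type:
  Nat


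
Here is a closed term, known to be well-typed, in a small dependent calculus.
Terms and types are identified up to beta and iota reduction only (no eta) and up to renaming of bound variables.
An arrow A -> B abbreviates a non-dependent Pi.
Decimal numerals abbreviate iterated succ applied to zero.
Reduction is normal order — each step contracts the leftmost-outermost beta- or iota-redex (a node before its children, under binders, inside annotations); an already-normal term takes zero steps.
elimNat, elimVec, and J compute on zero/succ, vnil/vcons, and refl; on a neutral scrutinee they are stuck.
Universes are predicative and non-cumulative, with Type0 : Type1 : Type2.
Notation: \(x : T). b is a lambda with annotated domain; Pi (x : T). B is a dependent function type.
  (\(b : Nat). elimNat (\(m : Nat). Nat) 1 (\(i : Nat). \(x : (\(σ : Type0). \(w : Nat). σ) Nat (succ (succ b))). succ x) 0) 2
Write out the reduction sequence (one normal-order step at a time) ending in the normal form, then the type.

reduction (normal order):
  (\(b : Nat). elimNat (\(m : Nat). Nat) 1 (\(i : Nat). \(x : (\(σ : Type0). \(w : Nat). σ) Nat (succ (succ b))). succ x) 0) 2
  ~> elimNat (\(b : Nat). Nat) 1 (\(m : Nat). \(i : (\(x : Type0). \(σ : Nat). x) Nat 4). succ i) 0
  ~> 1
type:
  Nat


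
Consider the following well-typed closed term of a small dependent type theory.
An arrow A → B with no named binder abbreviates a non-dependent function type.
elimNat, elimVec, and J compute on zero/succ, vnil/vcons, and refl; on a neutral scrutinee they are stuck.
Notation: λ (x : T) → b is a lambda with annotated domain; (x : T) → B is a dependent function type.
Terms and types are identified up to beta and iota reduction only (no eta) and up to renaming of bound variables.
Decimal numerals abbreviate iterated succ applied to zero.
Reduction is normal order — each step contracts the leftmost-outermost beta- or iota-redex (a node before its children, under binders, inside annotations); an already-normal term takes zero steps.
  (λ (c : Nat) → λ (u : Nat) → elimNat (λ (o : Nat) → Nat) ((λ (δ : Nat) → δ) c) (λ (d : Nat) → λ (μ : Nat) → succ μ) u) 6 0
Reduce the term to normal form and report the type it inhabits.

reduced normal form:
  6
type:
  Nat
observation: reduction starts at a beta-redex, and 4 normal-order steps reach the normal form.


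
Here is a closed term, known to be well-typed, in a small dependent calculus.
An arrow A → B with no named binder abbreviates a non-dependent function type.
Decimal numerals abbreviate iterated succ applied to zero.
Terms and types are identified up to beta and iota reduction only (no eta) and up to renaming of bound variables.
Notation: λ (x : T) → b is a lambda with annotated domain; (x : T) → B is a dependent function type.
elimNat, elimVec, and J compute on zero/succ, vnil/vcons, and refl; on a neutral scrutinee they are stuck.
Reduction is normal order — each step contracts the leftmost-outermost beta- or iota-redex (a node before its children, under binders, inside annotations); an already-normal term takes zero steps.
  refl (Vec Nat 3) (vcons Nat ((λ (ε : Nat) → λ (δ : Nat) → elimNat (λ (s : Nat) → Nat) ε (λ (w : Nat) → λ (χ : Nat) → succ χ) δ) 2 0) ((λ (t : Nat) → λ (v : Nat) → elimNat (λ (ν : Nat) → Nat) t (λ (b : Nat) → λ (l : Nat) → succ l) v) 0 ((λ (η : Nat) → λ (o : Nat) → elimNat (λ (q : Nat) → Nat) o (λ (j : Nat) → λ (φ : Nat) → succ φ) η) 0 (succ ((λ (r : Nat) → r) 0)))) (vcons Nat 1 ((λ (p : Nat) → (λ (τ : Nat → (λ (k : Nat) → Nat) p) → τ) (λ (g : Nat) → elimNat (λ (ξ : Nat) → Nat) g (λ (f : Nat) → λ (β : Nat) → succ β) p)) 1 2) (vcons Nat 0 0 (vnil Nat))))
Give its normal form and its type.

resulting normal form:
  refl (Vec Nat 3) (vcons Nat 2 1 (vcons Nat 1 3 (vcons Nat 0 0 (vnil Nat))))
the term's type:
  Eq (Vec Nat 3) (vcons Nat 2 1 (vcons Nat 1 3 (vcons Nat 0 0 (vnil Nat)))) (vcons Nat 2 1 (vcons Nat 1 3 (vcons Nat 0 0 (vnil Nat))))
observation: the term reaches its normal form after 20 normal-order steps.


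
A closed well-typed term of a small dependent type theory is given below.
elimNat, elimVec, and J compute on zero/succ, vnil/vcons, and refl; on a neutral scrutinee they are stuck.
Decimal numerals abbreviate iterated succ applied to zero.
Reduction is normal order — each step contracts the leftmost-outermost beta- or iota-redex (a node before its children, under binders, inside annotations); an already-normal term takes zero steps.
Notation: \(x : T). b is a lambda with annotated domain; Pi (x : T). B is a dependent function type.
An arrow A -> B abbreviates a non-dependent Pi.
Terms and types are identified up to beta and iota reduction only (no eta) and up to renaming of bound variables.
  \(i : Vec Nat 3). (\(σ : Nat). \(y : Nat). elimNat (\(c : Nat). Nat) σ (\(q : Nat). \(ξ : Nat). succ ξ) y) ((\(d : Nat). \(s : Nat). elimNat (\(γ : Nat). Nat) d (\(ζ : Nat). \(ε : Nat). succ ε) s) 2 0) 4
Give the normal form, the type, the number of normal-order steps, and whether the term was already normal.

normal form:
  \(i : Vec Nat 3). 6
inferred type:
  Vec Nat 3 -> Nat
steps to reach normal form (normal order): 18
started in normal form: no
first redex: a beta-redex


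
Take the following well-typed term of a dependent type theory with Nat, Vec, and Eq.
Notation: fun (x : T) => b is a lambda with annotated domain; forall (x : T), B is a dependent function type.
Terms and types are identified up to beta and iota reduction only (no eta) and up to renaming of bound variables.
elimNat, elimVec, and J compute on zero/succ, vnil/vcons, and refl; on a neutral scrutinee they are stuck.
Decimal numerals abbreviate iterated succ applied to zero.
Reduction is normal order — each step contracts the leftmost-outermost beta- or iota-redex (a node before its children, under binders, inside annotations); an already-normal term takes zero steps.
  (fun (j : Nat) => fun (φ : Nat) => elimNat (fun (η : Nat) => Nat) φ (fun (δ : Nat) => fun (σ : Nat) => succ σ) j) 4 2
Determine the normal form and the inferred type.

resulting normal form:
  6
type:
  Nat


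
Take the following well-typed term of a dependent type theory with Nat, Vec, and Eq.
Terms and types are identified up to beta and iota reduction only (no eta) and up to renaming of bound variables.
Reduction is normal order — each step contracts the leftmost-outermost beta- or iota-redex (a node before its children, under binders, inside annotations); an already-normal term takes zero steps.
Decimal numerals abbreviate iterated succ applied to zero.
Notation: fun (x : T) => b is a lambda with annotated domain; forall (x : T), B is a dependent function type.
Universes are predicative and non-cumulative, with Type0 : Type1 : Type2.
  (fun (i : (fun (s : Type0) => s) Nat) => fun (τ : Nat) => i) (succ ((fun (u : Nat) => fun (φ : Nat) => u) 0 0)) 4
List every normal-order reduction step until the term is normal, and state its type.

reduction (normal order):
  (fun (i : (fun (s : Type0) => s) Nat) => fun (τ : Nat) => i) (succ ((fun (u : Nat) => fun (φ : Nat) => u) 0 0)) 4
  ~> (fun (i : Nat) => succ ((fun (s : Nat) => fun (τ : Nat) => s) 0 0)) 4
  ~> succ ((fun (i : Nat) => fun (s : Nat) => i) 0 0)
  ~> succ ((fun (i : Nat) => 0) 0)
  ~> 1
inferred type:
  Nat


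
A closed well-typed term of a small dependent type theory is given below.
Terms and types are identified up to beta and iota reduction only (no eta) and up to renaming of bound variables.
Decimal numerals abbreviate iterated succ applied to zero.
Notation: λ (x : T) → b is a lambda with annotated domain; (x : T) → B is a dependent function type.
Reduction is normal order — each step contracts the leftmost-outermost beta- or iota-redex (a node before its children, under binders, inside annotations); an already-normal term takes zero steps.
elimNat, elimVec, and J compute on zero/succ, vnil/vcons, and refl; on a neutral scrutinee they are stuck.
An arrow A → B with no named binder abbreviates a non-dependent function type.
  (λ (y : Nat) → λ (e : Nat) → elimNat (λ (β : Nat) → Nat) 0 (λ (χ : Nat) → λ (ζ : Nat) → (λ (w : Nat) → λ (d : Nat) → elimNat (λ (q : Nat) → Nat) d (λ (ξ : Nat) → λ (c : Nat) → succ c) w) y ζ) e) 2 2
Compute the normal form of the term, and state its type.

normal form:
  4
type:
  Nat
observation: the term reaches its normal form after 27 normal-order steps.


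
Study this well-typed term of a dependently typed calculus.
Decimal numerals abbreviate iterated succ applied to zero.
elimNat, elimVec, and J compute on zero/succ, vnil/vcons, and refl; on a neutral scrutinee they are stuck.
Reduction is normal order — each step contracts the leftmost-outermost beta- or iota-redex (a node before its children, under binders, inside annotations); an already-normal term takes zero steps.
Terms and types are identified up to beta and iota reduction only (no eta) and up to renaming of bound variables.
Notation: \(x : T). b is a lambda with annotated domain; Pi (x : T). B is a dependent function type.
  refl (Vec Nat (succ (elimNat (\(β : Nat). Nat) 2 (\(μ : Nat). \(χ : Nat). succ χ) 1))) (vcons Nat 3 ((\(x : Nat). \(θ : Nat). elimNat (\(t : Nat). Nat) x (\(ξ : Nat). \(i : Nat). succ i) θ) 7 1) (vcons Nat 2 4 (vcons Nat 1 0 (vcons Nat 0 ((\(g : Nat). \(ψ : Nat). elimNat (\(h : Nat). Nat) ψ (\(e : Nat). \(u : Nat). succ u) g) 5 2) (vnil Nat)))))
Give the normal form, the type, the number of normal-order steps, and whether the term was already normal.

normal form:
  refl (Vec Nat 4) (vcons Nat 3 8 (vcons Nat 2 4 (vcons Nat 1 0 (vcons Nat 0 7 (vnil Nat)))))
inferred type:
  Eq (Vec Nat 4) (vcons Nat 3 8 (vcons Nat 2 4 (vcons Nat 1 0 (vcons Nat 0 7 (vnil Nat))))) (vcons Nat 3 8 (vcons Nat 2 4 (vcons Nat 1 0 (vcons Nat 0 7 (vnil Nat)))))
reduction steps (normal order): 28
already normal: no
first contracted redex: an elimNat iota-redex


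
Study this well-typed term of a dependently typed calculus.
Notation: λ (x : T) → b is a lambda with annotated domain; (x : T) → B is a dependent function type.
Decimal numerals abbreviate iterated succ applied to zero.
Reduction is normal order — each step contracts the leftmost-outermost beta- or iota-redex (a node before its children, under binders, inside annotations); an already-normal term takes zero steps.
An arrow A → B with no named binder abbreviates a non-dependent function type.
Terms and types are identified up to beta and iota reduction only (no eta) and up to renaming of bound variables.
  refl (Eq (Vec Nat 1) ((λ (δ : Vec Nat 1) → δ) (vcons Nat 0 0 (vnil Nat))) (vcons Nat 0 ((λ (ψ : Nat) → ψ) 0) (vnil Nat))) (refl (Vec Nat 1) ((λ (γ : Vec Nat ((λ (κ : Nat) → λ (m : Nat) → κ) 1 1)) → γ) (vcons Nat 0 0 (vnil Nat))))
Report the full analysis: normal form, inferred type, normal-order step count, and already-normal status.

reduced normal form:
  refl (Eq (Vec Nat 1) (vcons Nat 0 0 (vnil Nat)) (vcons Nat 0 0 (vnil Nat))) (refl (Vec Nat 1) (vcons Nat 0 0 (vnil Nat)))
type:
  Eq (Eq (Vec Nat 1) (vcons Nat 0 0 (vnil Nat)) (vcons Nat 0 0 (vnil Nat))) (refl (Vec Nat 1) (vcons Nat 0 0 (vnil Nat))) (refl (Vec Nat 1) (vcons Nat 0 0 (vnil Nat)))
reduction steps (normal order): 3
already normal: no
first contracted redex: a beta-redex


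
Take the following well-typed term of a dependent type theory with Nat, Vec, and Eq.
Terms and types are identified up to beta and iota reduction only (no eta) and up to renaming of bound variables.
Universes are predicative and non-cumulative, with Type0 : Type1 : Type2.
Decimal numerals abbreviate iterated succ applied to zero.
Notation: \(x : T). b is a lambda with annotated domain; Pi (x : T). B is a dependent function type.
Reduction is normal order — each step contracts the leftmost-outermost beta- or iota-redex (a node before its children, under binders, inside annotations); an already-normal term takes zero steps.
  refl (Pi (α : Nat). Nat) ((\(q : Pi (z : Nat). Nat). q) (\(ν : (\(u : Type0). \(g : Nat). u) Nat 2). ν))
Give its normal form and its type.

reduced normal form:
  refl (Pi (α : Nat). Nat) (\(q : Nat). q)
the term's type:
  Eq (Pi (α : Nat). Nat) (\(q : Nat). q) (\(z : Nat). z)
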